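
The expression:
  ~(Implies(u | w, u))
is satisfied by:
  {w: True, u: False}


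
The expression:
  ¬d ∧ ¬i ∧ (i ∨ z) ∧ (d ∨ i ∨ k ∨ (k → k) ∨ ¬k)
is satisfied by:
  {z: True, d: False, i: False}


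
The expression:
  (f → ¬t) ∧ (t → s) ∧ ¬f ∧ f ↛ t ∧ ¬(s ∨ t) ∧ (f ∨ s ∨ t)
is never true.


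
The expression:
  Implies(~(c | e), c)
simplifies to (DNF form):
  c | e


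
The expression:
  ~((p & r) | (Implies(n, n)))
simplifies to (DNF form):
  False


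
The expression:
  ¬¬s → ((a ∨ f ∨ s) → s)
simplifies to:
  True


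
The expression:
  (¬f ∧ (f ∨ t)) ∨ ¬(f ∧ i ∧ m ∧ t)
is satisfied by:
  {m: False, t: False, i: False, f: False}
  {f: True, m: False, t: False, i: False}
  {i: True, m: False, t: False, f: False}
  {f: True, i: True, m: False, t: False}
  {t: True, f: False, m: False, i: False}
  {f: True, t: True, m: False, i: False}
  {i: True, t: True, f: False, m: False}
  {f: True, i: True, t: True, m: False}
  {m: True, i: False, t: False, f: False}
  {f: True, m: True, i: False, t: False}
  {i: True, m: True, f: False, t: False}
  {f: True, i: True, m: True, t: False}
  {t: True, m: True, i: False, f: False}
  {f: True, t: True, m: True, i: False}
  {i: True, t: True, m: True, f: False}


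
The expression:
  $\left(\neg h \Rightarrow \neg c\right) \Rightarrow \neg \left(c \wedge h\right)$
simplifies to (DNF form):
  $\neg c \vee \neg h$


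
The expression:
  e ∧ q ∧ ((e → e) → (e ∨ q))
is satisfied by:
  {e: True, q: True}


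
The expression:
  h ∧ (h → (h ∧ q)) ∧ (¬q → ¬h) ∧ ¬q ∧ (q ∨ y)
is never true.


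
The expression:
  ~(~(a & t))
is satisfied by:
  {t: True, a: True}


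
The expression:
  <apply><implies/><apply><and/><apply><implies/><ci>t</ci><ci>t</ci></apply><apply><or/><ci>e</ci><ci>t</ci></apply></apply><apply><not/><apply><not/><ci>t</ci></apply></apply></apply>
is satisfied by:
  {t: True, e: False}
  {e: False, t: False}
  {e: True, t: True}


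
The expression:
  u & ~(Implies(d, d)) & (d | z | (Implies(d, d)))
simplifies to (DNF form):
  False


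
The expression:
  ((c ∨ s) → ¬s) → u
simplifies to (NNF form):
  s ∨ u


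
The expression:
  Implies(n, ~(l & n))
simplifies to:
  ~l | ~n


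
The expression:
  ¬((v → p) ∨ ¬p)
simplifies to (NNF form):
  False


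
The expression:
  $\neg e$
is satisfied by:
  {e: False}


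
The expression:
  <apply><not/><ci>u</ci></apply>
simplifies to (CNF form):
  <apply><not/><ci>u</ci></apply>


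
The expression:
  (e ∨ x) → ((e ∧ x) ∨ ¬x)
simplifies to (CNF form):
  e ∨ ¬x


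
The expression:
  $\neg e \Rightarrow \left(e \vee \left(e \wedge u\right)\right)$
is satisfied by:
  {e: True}


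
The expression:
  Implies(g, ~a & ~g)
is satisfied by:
  {g: False}


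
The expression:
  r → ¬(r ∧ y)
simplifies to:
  ¬r ∨ ¬y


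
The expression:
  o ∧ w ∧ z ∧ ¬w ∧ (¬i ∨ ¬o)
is never true.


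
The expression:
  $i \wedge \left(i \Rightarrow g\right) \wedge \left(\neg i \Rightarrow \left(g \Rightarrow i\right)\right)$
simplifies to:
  $g \wedge i$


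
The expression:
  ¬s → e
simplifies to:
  e ∨ s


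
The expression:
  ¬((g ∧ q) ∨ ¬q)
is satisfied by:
  {q: True, g: False}


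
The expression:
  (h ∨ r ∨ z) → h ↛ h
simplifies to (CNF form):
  ¬h ∧ ¬r ∧ ¬z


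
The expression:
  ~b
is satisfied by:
  {b: False}


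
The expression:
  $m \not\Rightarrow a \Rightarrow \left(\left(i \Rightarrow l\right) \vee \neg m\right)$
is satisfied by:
  {a: True, l: True, m: False, i: False}
  {a: True, m: False, l: False, i: False}
  {l: True, a: False, m: False, i: False}
  {a: False, m: False, l: False, i: False}
  {i: True, a: True, l: True, m: False}
  {i: True, a: True, m: False, l: False}
  {i: True, l: True, a: False, m: False}
  {i: True, a: False, m: False, l: False}
  {a: True, m: True, l: True, i: False}
  {a: True, m: True, i: False, l: False}
  {m: True, l: True, i: False, a: False}
  {m: True, i: False, l: False, a: False}
  {a: True, m: True, i: True, l: True}
  {a: True, m: True, i: True, l: False}
  {m: True, i: True, l: True, a: False}


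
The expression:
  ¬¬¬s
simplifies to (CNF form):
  ¬s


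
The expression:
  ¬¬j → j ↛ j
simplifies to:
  ¬j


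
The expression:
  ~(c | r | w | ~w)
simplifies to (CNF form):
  False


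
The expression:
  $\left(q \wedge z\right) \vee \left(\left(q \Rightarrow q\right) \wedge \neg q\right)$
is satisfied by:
  {z: True, q: False}
  {q: False, z: False}
  {q: True, z: True}


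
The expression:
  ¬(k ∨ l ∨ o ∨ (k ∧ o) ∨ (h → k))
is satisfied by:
  {h: True, o: False, l: False, k: False}


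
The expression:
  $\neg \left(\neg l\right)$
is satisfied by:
  {l: True}


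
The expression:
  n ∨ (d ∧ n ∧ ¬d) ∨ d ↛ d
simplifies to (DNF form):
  n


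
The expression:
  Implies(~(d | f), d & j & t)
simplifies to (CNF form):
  d | f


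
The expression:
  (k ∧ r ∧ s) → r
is always true.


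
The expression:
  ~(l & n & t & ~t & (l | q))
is always true.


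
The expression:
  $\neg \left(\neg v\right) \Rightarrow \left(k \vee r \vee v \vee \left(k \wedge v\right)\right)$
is always true.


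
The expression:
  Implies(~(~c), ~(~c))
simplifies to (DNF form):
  True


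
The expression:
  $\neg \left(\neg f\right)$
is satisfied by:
  {f: True}


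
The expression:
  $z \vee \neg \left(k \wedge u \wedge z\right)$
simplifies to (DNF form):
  $\text{True}$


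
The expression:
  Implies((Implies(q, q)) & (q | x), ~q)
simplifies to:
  ~q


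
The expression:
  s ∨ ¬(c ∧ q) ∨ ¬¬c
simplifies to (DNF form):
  True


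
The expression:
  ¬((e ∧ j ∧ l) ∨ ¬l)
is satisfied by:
  {l: True, e: False, j: False}
  {j: True, l: True, e: False}
  {e: True, l: True, j: False}


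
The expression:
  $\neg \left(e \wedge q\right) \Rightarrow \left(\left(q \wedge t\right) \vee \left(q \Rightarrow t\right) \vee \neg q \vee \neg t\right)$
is always true.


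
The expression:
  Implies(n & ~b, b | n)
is always true.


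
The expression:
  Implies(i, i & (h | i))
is always true.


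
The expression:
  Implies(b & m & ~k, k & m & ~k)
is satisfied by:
  {k: True, m: False, b: False}
  {m: False, b: False, k: False}
  {b: True, k: True, m: False}
  {b: True, m: False, k: False}
  {k: True, m: True, b: False}
  {m: True, k: False, b: False}
  {b: True, m: True, k: True}


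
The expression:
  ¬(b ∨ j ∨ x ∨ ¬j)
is never true.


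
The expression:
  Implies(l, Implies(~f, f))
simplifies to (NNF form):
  f | ~l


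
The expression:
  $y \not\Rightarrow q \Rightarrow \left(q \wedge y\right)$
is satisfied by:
  {q: True, y: False}
  {y: False, q: False}
  {y: True, q: True}


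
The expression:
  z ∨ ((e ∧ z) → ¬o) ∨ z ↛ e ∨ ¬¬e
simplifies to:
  True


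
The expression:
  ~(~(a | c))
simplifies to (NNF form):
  a | c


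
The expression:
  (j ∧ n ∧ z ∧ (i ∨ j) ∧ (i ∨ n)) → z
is always true.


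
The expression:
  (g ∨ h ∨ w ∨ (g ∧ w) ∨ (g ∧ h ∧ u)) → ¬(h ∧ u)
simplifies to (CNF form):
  ¬h ∨ ¬u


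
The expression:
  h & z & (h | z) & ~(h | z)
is never true.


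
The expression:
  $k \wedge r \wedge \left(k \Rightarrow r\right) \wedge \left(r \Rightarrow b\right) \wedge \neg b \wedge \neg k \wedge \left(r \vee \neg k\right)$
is never true.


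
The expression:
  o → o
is always true.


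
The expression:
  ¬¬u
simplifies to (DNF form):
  u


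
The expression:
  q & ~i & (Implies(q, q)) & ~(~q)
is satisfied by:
  {q: True, i: False}


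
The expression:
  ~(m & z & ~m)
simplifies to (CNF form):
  True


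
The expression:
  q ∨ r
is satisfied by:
  {r: True, q: True}
  {r: True, q: False}
  {q: True, r: False}


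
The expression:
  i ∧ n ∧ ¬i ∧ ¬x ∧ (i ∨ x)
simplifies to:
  False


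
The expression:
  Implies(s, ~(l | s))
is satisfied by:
  {s: False}


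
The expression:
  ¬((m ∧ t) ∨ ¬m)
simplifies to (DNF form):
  m ∧ ¬t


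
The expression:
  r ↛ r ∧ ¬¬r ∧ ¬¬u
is never true.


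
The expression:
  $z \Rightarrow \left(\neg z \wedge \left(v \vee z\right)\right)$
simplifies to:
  $\neg z$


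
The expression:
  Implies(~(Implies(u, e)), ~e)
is always true.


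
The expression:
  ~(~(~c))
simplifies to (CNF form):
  ~c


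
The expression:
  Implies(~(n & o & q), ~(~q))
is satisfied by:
  {q: True}


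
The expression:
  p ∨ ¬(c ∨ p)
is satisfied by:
  {p: True, c: False}
  {c: False, p: False}
  {c: True, p: True}


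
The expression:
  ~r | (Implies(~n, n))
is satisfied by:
  {n: True, r: False}
  {r: False, n: False}
  {r: True, n: True}


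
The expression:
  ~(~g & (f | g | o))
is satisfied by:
  {g: True, o: False, f: False}
  {f: True, g: True, o: False}
  {g: True, o: True, f: False}
  {f: True, g: True, o: True}
  {f: False, o: False, g: False}


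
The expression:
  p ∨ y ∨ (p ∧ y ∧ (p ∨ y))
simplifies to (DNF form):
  p ∨ y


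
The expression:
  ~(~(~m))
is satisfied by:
  {m: False}


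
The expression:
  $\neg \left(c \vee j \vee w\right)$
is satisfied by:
  {w: False, j: False, c: False}


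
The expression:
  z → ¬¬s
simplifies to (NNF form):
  s ∨ ¬z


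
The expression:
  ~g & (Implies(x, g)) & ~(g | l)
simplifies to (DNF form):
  ~g & ~l & ~x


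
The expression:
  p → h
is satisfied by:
  {h: True, p: False}
  {p: False, h: False}
  {p: True, h: True}


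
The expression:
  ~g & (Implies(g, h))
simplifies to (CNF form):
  ~g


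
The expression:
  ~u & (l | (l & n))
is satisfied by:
  {l: True, u: False}


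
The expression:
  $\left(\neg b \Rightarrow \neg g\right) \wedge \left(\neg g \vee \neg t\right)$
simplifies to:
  $\left(b \wedge \neg t\right) \vee \neg g$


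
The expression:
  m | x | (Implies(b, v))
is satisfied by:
  {x: True, m: True, v: True, b: False}
  {x: True, m: True, v: False, b: False}
  {x: True, v: True, m: False, b: False}
  {x: True, v: False, m: False, b: False}
  {m: True, v: True, x: False, b: False}
  {m: True, x: False, v: False, b: False}
  {m: False, v: True, x: False, b: False}
  {m: False, x: False, v: False, b: False}
  {x: True, b: True, m: True, v: True}
  {x: True, b: True, m: True, v: False}
  {x: True, b: True, v: True, m: False}
  {x: True, b: True, v: False, m: False}
  {b: True, m: True, v: True, x: False}
  {b: True, m: True, v: False, x: False}
  {b: True, v: True, m: False, x: False}


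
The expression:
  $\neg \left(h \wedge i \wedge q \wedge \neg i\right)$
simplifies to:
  $\text{True}$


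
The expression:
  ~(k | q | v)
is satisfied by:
  {q: False, v: False, k: False}


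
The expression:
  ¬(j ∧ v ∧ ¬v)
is always true.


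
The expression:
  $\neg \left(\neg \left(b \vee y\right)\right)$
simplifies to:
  $b \vee y$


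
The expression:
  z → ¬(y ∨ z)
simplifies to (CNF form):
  ¬z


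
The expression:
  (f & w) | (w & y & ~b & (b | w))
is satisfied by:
  {w: True, y: True, f: True, b: False}
  {w: True, f: True, b: False, y: False}
  {w: True, y: True, f: True, b: True}
  {w: True, f: True, b: True, y: False}
  {w: True, y: True, b: False, f: False}


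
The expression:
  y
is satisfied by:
  {y: True}


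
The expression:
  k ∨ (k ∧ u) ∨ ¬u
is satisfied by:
  {k: True, u: False}
  {u: False, k: False}
  {u: True, k: True}


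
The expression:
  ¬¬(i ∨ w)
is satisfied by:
  {i: True, w: True}
  {i: True, w: False}
  {w: True, i: False}


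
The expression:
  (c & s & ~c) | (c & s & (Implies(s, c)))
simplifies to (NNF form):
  c & s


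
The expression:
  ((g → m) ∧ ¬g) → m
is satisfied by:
  {m: True, g: True}
  {m: True, g: False}
  {g: True, m: False}


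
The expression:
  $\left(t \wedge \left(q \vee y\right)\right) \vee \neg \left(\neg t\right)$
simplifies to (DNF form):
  $t$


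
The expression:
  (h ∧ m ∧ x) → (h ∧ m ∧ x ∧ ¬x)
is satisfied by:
  {h: False, m: False, x: False}
  {x: True, h: False, m: False}
  {m: True, h: False, x: False}
  {x: True, m: True, h: False}
  {h: True, x: False, m: False}
  {x: True, h: True, m: False}
  {m: True, h: True, x: False}


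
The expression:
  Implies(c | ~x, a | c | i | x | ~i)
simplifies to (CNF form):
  True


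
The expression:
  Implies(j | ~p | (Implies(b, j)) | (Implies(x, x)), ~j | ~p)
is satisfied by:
  {p: False, j: False}
  {j: True, p: False}
  {p: True, j: False}


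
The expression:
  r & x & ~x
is never true.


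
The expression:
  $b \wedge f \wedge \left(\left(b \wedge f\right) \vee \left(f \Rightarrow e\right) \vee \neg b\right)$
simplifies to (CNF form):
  $b \wedge f$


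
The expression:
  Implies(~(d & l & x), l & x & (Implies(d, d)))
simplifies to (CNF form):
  l & x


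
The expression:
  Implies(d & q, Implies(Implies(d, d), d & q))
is always true.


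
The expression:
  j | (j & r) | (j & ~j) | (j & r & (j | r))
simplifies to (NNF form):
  j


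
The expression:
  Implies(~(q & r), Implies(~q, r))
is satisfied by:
  {r: True, q: True}
  {r: True, q: False}
  {q: True, r: False}


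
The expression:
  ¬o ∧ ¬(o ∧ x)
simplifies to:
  ¬o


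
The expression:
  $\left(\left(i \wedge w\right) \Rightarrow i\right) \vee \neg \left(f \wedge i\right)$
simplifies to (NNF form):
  $\text{True}$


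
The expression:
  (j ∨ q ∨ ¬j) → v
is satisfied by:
  {v: True}


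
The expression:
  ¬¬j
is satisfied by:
  {j: True}


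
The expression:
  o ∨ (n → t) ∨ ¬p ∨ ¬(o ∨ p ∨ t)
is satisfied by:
  {t: True, o: True, p: False, n: False}
  {t: True, p: False, o: False, n: False}
  {o: True, t: False, p: False, n: False}
  {t: False, p: False, o: False, n: False}
  {n: True, t: True, o: True, p: False}
  {n: True, t: True, p: False, o: False}
  {n: True, o: True, t: False, p: False}
  {n: True, t: False, p: False, o: False}
  {t: True, p: True, o: True, n: False}
  {t: True, p: True, n: False, o: False}
  {p: True, o: True, n: False, t: False}
  {p: True, n: False, o: False, t: False}
  {t: True, p: True, n: True, o: True}
  {t: True, p: True, n: True, o: False}
  {p: True, n: True, o: True, t: False}


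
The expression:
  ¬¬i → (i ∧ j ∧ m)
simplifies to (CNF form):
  (j ∨ ¬i) ∧ (m ∨ ¬i)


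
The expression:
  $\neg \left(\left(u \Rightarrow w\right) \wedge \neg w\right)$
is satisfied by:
  {u: True, w: True}
  {u: True, w: False}
  {w: True, u: False}


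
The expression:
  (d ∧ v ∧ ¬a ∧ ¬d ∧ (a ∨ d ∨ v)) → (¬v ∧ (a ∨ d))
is always true.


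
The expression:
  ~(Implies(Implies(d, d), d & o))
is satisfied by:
  {o: False, d: False}
  {d: True, o: False}
  {o: True, d: False}


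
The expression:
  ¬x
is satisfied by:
  {x: False}


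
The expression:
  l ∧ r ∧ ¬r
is never true.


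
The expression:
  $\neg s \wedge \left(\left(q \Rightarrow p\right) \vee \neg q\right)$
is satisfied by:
  {p: True, s: False, q: False}
  {p: False, s: False, q: False}
  {q: True, p: True, s: False}


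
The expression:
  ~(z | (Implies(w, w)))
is never true.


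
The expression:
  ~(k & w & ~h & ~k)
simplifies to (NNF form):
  True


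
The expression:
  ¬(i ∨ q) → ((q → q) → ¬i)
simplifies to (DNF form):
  True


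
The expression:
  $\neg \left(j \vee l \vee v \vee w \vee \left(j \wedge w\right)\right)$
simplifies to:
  $\neg j \wedge \neg l \wedge \neg v \wedge \neg w$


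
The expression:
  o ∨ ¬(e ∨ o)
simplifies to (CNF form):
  o ∨ ¬e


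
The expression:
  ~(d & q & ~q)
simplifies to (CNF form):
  True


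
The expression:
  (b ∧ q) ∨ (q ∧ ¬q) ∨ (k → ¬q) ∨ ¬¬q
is always true.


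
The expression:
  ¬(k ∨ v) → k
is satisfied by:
  {k: True, v: True}
  {k: True, v: False}
  {v: True, k: False}


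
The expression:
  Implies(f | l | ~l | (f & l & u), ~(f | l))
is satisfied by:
  {l: False, f: False}


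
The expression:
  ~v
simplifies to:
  ~v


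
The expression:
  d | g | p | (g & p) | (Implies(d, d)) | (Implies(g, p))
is always true.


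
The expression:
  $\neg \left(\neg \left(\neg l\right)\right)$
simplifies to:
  $\neg l$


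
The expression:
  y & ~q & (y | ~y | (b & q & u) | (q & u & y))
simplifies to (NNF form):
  y & ~q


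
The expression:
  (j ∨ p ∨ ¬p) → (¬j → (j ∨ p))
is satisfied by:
  {p: True, j: True}
  {p: True, j: False}
  {j: True, p: False}


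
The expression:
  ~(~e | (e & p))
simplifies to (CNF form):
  e & ~p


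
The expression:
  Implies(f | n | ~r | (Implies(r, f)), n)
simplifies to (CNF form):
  (n | r) & (n | ~f)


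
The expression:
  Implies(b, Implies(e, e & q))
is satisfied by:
  {q: True, e: False, b: False}
  {e: False, b: False, q: False}
  {b: True, q: True, e: False}
  {b: True, e: False, q: False}
  {q: True, e: True, b: False}
  {e: True, q: False, b: False}
  {b: True, e: True, q: True}


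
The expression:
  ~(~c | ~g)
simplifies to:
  c & g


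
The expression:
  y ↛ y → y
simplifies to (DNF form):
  True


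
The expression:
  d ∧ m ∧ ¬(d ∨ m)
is never true.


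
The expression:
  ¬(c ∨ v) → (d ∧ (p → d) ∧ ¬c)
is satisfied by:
  {c: True, d: True, v: True}
  {c: True, d: True, v: False}
  {c: True, v: True, d: False}
  {c: True, v: False, d: False}
  {d: True, v: True, c: False}
  {d: True, v: False, c: False}
  {v: True, d: False, c: False}


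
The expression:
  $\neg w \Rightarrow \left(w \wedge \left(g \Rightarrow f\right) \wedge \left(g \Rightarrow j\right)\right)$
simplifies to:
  $w$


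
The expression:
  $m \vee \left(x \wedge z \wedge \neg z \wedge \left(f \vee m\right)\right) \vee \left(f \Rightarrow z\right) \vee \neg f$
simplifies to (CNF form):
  $m \vee z \vee \neg f$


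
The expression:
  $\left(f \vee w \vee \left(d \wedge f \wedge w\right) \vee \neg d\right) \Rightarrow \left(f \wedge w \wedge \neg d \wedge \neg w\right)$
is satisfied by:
  {d: True, w: False, f: False}


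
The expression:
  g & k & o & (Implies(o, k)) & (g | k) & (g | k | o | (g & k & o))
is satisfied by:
  {g: True, o: True, k: True}


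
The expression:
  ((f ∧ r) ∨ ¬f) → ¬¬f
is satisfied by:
  {f: True}


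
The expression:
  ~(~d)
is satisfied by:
  {d: True}


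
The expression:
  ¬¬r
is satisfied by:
  {r: True}


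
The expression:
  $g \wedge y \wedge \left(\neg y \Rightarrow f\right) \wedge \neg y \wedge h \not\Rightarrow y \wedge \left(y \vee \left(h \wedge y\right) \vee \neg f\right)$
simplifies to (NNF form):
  $\text{False}$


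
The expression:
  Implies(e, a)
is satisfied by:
  {a: True, e: False}
  {e: False, a: False}
  {e: True, a: True}


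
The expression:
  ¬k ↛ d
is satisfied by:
  {d: True, k: False}
  {k: False, d: False}
  {k: True, d: True}


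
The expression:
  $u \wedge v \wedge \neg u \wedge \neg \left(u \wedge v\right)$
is never true.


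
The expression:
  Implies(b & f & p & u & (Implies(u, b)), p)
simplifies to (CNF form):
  True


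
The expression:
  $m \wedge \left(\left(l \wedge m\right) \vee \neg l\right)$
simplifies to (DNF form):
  $m$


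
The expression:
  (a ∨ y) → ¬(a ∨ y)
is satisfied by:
  {y: False, a: False}


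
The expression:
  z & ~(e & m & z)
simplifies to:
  z & (~e | ~m)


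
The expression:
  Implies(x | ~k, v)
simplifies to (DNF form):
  v | (k & ~x)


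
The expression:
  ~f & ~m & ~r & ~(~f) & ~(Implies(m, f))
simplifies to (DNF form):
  False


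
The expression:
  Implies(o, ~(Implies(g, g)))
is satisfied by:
  {o: False}


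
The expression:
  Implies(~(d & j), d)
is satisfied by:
  {d: True}


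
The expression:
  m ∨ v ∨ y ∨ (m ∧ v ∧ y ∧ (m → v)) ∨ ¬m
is always true.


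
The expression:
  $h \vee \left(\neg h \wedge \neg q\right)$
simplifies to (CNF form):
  $h \vee \neg q$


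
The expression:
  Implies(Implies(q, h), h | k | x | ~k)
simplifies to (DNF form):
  True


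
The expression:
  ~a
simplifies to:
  ~a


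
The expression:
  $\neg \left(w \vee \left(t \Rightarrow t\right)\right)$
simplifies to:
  $\text{False}$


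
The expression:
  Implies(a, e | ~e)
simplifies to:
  True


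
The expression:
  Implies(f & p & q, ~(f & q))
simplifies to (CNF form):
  ~f | ~p | ~q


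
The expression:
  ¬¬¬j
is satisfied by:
  {j: False}


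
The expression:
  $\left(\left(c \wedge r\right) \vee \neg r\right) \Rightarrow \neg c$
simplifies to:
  $\neg c$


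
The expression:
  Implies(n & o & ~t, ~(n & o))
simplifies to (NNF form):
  t | ~n | ~o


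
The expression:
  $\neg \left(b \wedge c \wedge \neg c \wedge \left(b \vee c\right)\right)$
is always true.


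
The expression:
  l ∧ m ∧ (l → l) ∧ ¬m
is never true.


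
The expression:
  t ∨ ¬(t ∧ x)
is always true.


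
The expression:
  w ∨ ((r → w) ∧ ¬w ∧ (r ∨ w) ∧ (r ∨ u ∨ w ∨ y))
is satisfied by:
  {w: True}


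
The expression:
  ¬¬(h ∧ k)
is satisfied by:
  {h: True, k: True}


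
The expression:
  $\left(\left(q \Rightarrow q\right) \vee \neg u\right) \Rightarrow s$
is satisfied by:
  {s: True}


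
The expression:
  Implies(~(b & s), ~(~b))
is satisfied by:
  {b: True}


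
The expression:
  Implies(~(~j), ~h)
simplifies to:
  ~h | ~j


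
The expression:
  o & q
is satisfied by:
  {o: True, q: True}


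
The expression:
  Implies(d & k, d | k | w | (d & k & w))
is always true.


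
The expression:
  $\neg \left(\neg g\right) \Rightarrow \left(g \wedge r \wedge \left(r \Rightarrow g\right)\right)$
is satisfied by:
  {r: True, g: False}
  {g: False, r: False}
  {g: True, r: True}


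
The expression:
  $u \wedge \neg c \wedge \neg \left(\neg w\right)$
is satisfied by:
  {u: True, w: True, c: False}


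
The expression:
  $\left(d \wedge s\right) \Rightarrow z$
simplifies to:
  $z \vee \neg d \vee \neg s$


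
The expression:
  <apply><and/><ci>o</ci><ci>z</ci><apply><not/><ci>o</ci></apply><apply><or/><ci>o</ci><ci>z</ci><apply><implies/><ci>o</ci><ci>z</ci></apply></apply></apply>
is never true.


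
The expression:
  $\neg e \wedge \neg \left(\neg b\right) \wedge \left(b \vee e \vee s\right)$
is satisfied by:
  {b: True, e: False}


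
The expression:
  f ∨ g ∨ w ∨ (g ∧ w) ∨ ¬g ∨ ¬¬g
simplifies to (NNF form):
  True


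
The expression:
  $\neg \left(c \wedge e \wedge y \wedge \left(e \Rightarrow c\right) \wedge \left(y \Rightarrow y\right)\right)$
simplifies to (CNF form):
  $\neg c \vee \neg e \vee \neg y$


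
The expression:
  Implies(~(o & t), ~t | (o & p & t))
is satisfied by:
  {o: True, t: False}
  {t: False, o: False}
  {t: True, o: True}


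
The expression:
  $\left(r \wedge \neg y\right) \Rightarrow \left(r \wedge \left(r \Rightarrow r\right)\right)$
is always true.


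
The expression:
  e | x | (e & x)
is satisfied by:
  {x: True, e: True}
  {x: True, e: False}
  {e: True, x: False}


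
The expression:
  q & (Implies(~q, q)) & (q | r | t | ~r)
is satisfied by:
  {q: True}


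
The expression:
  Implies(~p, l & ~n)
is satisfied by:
  {l: True, p: True, n: False}
  {p: True, n: False, l: False}
  {l: True, p: True, n: True}
  {p: True, n: True, l: False}
  {l: True, n: False, p: False}


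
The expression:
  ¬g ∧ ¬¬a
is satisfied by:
  {a: True, g: False}


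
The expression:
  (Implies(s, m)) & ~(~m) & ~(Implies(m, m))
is never true.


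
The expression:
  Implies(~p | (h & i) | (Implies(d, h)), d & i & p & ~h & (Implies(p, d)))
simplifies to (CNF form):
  d & p & ~h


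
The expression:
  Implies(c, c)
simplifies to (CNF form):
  True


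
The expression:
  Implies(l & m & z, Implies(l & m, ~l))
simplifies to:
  ~l | ~m | ~z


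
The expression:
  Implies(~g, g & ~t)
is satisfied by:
  {g: True}


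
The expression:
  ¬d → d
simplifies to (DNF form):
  d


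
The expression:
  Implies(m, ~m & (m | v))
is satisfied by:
  {m: False}


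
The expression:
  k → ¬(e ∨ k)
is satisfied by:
  {k: False}


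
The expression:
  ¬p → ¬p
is always true.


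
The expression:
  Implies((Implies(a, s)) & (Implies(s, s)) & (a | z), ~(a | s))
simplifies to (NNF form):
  ~s | (~a & ~z)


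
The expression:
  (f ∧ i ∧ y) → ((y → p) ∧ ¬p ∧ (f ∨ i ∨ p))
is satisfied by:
  {y: False, i: False, f: False}
  {f: True, y: False, i: False}
  {i: True, y: False, f: False}
  {f: True, i: True, y: False}
  {y: True, f: False, i: False}
  {f: True, y: True, i: False}
  {i: True, y: True, f: False}


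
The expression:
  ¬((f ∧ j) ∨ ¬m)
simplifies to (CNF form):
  m ∧ (¬f ∨ ¬j)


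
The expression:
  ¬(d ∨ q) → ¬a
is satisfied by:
  {d: True, q: True, a: False}
  {d: True, q: False, a: False}
  {q: True, d: False, a: False}
  {d: False, q: False, a: False}
  {a: True, d: True, q: True}
  {a: True, d: True, q: False}
  {a: True, q: True, d: False}


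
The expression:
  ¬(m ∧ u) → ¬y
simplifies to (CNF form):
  (m ∨ ¬y) ∧ (u ∨ ¬y)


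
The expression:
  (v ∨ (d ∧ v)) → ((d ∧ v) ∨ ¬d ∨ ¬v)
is always true.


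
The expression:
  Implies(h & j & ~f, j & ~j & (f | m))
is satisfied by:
  {f: True, h: False, j: False}
  {h: False, j: False, f: False}
  {j: True, f: True, h: False}
  {j: True, h: False, f: False}
  {f: True, h: True, j: False}
  {h: True, f: False, j: False}
  {j: True, h: True, f: True}


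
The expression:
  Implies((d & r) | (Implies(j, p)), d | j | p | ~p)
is always true.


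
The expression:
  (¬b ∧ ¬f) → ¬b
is always true.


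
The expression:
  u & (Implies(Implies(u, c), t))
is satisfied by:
  {u: True, t: True, c: False}
  {u: True, c: False, t: False}
  {u: True, t: True, c: True}


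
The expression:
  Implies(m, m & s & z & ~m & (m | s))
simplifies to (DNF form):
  ~m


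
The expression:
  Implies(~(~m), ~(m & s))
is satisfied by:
  {s: False, m: False}
  {m: True, s: False}
  {s: True, m: False}


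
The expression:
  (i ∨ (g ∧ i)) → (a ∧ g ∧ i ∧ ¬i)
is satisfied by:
  {i: False}


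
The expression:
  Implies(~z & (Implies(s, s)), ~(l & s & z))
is always true.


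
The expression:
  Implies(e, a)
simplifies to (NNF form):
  a | ~e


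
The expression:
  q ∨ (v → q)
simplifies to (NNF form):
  q ∨ ¬v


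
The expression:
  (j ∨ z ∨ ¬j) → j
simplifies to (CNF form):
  j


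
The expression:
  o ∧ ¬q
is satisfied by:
  {o: True, q: False}


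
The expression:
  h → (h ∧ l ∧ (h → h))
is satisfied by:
  {l: True, h: False}
  {h: False, l: False}
  {h: True, l: True}


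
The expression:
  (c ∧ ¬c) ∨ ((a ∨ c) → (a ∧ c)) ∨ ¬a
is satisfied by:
  {c: True, a: False}
  {a: False, c: False}
  {a: True, c: True}


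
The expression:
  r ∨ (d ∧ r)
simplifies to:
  r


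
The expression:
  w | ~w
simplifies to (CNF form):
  True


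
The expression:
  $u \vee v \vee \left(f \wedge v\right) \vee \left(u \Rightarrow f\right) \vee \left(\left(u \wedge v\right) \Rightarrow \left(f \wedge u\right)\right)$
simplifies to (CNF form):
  $\text{True}$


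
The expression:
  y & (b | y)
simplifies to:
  y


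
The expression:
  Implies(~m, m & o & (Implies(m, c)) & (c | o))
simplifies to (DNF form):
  m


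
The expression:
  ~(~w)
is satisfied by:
  {w: True}


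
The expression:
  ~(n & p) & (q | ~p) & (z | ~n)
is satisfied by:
  {q: True, z: True, n: False, p: False}
  {q: True, n: False, z: False, p: False}
  {z: True, q: False, n: False, p: False}
  {q: False, n: False, z: False, p: False}
  {p: True, q: True, z: True, n: False}
  {p: True, q: True, n: False, z: False}
  {q: True, z: True, n: True, p: False}
  {z: True, n: True, p: False, q: False}


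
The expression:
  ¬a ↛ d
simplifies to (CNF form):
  d ∨ ¬a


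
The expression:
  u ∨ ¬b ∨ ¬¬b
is always true.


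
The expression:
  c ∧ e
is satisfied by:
  {c: True, e: True}


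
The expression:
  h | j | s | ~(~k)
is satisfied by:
  {h: True, k: True, s: True, j: True}
  {h: True, k: True, s: True, j: False}
  {h: True, k: True, j: True, s: False}
  {h: True, k: True, j: False, s: False}
  {h: True, s: True, j: True, k: False}
  {h: True, s: True, j: False, k: False}
  {h: True, s: False, j: True, k: False}
  {h: True, s: False, j: False, k: False}
  {k: True, s: True, j: True, h: False}
  {k: True, s: True, j: False, h: False}
  {k: True, j: True, s: False, h: False}
  {k: True, j: False, s: False, h: False}
  {s: True, j: True, k: False, h: False}
  {s: True, k: False, j: False, h: False}
  {j: True, k: False, s: False, h: False}


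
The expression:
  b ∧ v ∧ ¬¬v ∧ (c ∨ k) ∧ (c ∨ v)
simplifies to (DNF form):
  (b ∧ c ∧ v) ∨ (b ∧ k ∧ v)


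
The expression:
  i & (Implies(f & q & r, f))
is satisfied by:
  {i: True}


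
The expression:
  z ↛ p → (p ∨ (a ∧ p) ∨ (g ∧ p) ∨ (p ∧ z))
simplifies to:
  p ∨ ¬z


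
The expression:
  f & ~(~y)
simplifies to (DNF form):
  f & y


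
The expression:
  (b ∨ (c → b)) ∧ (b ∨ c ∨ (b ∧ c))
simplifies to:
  b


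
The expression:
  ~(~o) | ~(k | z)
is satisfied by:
  {o: True, z: False, k: False}
  {o: True, k: True, z: False}
  {o: True, z: True, k: False}
  {o: True, k: True, z: True}
  {k: False, z: False, o: False}


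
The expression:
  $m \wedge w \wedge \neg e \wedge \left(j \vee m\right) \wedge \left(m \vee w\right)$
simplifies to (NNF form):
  $m \wedge w \wedge \neg e$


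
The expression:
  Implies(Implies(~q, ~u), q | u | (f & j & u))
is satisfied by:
  {q: True, u: True}
  {q: True, u: False}
  {u: True, q: False}


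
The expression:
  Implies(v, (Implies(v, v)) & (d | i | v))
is always true.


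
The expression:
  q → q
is always true.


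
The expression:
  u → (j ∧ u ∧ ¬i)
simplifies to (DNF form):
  (j ∧ ¬i) ∨ ¬u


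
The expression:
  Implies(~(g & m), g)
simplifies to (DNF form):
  g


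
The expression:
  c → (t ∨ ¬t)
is always true.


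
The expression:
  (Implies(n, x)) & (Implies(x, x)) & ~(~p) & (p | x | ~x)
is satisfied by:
  {p: True, x: True, n: False}
  {p: True, n: False, x: False}
  {p: True, x: True, n: True}


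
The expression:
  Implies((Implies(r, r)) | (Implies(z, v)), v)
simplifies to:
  v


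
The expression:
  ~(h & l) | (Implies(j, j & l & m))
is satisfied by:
  {m: True, l: False, h: False, j: False}
  {j: False, l: False, m: False, h: False}
  {j: True, m: True, l: False, h: False}
  {j: True, l: False, m: False, h: False}
  {h: True, m: True, j: False, l: False}
  {h: True, j: False, l: False, m: False}
  {h: True, j: True, m: True, l: False}
  {h: True, j: True, l: False, m: False}
  {m: True, l: True, h: False, j: False}
  {l: True, h: False, m: False, j: False}
  {j: True, l: True, m: True, h: False}
  {j: True, l: True, h: False, m: False}
  {m: True, l: True, h: True, j: False}
  {l: True, h: True, j: False, m: False}
  {j: True, l: True, h: True, m: True}


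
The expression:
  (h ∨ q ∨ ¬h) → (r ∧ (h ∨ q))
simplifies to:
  r ∧ (h ∨ q)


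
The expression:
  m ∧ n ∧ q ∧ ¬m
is never true.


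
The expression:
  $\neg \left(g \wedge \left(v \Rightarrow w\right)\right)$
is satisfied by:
  {v: True, g: False, w: False}
  {v: False, g: False, w: False}
  {w: True, v: True, g: False}
  {w: True, v: False, g: False}
  {g: True, v: True, w: False}


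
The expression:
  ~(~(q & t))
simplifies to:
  q & t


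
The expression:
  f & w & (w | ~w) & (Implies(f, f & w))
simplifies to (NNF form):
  f & w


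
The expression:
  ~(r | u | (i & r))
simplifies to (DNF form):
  ~r & ~u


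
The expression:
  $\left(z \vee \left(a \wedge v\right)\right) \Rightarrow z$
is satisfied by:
  {z: True, v: False, a: False}
  {v: False, a: False, z: False}
  {a: True, z: True, v: False}
  {a: True, v: False, z: False}
  {z: True, v: True, a: False}
  {v: True, z: False, a: False}
  {a: True, v: True, z: True}


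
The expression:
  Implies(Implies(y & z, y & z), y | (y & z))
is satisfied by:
  {y: True}


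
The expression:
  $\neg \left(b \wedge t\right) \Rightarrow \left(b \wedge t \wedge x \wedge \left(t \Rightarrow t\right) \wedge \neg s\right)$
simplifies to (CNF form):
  $b \wedge t$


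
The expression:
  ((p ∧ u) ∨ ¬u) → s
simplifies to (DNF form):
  s ∨ (u ∧ ¬p)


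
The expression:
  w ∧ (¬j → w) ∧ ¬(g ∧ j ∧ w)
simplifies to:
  w ∧ (¬g ∨ ¬j)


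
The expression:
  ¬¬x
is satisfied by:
  {x: True}


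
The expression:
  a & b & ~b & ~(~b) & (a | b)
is never true.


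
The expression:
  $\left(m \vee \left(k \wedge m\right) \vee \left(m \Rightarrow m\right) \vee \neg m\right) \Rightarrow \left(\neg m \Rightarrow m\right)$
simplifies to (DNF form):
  $m$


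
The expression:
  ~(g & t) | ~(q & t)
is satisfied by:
  {g: False, t: False, q: False}
  {q: True, g: False, t: False}
  {t: True, g: False, q: False}
  {q: True, t: True, g: False}
  {g: True, q: False, t: False}
  {q: True, g: True, t: False}
  {t: True, g: True, q: False}


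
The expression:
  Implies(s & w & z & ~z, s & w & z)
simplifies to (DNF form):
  True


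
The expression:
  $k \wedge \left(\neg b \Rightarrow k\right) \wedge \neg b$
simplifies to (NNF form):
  $k \wedge \neg b$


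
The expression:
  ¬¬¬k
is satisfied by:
  {k: False}


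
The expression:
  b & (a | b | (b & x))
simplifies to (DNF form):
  b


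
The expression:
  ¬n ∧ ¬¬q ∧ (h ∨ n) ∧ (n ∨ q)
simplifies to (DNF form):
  h ∧ q ∧ ¬n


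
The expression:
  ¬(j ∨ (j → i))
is never true.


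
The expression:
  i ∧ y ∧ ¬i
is never true.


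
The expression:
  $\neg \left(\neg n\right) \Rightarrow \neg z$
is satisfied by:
  {z: False, n: False}
  {n: True, z: False}
  {z: True, n: False}


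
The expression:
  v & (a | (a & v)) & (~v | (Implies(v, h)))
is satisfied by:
  {a: True, h: True, v: True}


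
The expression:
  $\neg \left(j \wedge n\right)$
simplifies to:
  $\neg j \vee \neg n$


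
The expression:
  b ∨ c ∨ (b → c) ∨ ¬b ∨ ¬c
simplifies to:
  True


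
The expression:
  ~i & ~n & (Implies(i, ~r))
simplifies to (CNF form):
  ~i & ~n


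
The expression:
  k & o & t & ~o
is never true.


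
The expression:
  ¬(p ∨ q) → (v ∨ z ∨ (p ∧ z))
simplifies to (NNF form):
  p ∨ q ∨ v ∨ z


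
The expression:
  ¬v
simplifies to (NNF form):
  ¬v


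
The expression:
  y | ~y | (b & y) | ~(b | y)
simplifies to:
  True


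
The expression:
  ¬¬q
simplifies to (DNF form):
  q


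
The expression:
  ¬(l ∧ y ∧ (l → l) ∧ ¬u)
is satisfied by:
  {u: True, l: False, y: False}
  {l: False, y: False, u: False}
  {y: True, u: True, l: False}
  {y: True, l: False, u: False}
  {u: True, l: True, y: False}
  {l: True, u: False, y: False}
  {y: True, l: True, u: True}


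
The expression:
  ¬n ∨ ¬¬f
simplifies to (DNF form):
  f ∨ ¬n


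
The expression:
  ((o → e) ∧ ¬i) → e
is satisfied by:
  {i: True, o: True, e: True}
  {i: True, o: True, e: False}
  {i: True, e: True, o: False}
  {i: True, e: False, o: False}
  {o: True, e: True, i: False}
  {o: True, e: False, i: False}
  {e: True, o: False, i: False}


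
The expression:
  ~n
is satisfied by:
  {n: False}


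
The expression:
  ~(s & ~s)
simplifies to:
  True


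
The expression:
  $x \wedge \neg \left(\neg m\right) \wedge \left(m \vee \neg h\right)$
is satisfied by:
  {m: True, x: True}


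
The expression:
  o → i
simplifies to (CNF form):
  i ∨ ¬o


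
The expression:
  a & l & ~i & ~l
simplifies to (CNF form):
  False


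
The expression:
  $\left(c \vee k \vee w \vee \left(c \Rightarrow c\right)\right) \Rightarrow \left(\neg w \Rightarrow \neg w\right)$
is always true.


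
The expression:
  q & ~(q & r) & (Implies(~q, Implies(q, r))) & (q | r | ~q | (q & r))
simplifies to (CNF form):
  q & ~r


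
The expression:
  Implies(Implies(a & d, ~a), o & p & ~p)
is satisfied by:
  {a: True, d: True}


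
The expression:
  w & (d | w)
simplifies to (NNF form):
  w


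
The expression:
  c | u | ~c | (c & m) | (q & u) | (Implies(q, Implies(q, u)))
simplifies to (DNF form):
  True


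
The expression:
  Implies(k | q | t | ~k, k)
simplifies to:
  k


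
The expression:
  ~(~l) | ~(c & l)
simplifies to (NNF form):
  True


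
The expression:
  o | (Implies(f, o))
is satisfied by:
  {o: True, f: False}
  {f: False, o: False}
  {f: True, o: True}


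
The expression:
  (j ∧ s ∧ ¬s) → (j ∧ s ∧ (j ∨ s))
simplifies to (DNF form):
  True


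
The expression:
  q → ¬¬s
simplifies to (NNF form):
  s ∨ ¬q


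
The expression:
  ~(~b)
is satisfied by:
  {b: True}


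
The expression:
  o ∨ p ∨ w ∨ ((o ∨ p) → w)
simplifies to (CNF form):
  True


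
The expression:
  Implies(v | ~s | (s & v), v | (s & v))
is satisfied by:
  {v: True, s: True}
  {v: True, s: False}
  {s: True, v: False}


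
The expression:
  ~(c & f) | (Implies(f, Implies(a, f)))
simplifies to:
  True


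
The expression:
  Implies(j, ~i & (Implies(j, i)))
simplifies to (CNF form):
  ~j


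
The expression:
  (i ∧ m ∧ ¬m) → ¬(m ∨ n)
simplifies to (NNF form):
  True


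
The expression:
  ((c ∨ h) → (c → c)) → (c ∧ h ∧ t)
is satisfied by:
  {t: True, c: True, h: True}


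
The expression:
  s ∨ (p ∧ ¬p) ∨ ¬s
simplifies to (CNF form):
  True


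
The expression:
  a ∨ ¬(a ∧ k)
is always true.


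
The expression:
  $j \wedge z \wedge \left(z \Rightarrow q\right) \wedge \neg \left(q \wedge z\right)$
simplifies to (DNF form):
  $\text{False}$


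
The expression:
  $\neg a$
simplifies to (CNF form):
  $\neg a$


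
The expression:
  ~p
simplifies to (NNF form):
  ~p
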